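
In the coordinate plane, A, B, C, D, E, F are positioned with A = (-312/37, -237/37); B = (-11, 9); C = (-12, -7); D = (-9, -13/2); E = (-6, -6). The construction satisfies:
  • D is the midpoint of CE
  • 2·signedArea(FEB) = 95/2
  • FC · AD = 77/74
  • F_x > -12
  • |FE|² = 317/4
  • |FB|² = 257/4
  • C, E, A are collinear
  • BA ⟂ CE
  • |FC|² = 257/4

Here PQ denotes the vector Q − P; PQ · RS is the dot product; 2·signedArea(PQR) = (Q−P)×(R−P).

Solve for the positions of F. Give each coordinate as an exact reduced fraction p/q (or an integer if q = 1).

F = (-23/2, 1)

1. F_x = -23/2  [2·signedArea(FEB) = 95/2 ∩ FC · AD = 77/74]
2. F_y = 1  [2·signedArea(FEB) = 95/2 ∩ FC · AD = 77/74]
   → F = (-23/2, 1)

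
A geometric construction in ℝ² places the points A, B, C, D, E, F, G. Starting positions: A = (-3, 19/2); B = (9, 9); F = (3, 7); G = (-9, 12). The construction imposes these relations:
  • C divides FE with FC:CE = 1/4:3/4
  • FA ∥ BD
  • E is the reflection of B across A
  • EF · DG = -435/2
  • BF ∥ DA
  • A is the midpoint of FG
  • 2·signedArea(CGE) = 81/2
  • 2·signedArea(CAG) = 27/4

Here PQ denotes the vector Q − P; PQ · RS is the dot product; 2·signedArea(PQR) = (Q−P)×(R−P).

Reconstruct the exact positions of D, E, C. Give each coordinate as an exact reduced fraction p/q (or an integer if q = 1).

1. D_x = 3  [BF ∥ DA ∩ FA ∥ BD]
2. D_y = 23/2  [BF ∥ DA ∩ FA ∥ BD]
   → D = (3, 23/2)
3. E_x = -15  [E is the reflection of B across A]
4. E_y = 10  [E is the reflection of B across A]
   → E = (-15, 10)
5. C_x = -3/2  [C divides FE with FC:CE = 1/4:3/4]
6. C_y = 31/4  [C divides FE with FC:CE = 1/4:3/4]
   → C = (-3/2, 31/4)

C = (-3/2, 31/4)
D = (3, 23/2)
E = (-15, 10)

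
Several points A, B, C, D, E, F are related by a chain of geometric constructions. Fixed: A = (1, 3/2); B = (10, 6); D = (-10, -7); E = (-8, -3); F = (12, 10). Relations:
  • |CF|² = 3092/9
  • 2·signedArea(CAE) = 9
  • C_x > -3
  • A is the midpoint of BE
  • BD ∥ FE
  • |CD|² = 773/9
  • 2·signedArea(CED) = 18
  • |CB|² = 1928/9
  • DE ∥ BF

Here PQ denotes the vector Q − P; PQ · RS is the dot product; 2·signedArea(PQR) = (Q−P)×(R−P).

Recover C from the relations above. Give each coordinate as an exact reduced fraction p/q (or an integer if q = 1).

C = (-8/3, -4/3)

1. C_x = -8/3  [2·signedArea(CED) = 18 ∩ 2·signedArea(CAE) = 9]
2. C_y = -4/3  [2·signedArea(CED) = 18 ∩ 2·signedArea(CAE) = 9]
   → C = (-8/3, -4/3)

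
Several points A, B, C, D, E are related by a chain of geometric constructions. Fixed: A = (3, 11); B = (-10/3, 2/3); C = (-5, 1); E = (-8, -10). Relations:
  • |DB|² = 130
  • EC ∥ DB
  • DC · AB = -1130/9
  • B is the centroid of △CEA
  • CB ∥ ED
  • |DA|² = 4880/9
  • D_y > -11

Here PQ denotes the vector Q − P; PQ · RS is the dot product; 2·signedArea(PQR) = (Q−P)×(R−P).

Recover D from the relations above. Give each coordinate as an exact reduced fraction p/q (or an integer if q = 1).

1. D_x = -19/3  [EC ∥ DB ∩ CB ∥ ED]
2. D_y = -31/3  [EC ∥ DB ∩ CB ∥ ED]
   → D = (-19/3, -31/3)

D = (-19/3, -31/3)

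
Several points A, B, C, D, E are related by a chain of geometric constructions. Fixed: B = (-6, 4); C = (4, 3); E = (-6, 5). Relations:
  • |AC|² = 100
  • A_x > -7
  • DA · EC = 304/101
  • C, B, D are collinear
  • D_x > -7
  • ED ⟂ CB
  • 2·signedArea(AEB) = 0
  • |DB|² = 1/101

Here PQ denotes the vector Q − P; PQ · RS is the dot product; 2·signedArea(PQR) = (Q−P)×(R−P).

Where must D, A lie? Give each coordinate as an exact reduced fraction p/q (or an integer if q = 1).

1. D_x = -616/101  [C, B, D are collinear ∩ ED ⟂ CB]
2. D_y = 405/101  [C, B, D are collinear ∩ ED ⟂ CB]
   → D = (-616/101, 405/101)
3. A_x = -6  [2·signedArea(AEB) = 0 ∩ DA · EC = 304/101]
4. A_y = 3  [2·signedArea(AEB) = 0 ∩ DA · EC = 304/101]
   → A = (-6, 3)

A = (-6, 3)
D = (-616/101, 405/101)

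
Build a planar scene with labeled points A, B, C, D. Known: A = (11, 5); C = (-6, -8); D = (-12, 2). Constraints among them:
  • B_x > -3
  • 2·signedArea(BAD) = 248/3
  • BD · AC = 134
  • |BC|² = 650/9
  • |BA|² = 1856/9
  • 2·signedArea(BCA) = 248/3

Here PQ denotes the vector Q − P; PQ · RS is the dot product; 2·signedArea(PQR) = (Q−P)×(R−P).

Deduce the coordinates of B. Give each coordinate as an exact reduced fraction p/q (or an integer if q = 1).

1. B_x = -7/3  [2·signedArea(BCA) = 248/3 ∩ 2·signedArea(BAD) = 248/3]
2. B_y = -1/3  [2·signedArea(BCA) = 248/3 ∩ 2·signedArea(BAD) = 248/3]
   → B = (-7/3, -1/3)

B = (-7/3, -1/3)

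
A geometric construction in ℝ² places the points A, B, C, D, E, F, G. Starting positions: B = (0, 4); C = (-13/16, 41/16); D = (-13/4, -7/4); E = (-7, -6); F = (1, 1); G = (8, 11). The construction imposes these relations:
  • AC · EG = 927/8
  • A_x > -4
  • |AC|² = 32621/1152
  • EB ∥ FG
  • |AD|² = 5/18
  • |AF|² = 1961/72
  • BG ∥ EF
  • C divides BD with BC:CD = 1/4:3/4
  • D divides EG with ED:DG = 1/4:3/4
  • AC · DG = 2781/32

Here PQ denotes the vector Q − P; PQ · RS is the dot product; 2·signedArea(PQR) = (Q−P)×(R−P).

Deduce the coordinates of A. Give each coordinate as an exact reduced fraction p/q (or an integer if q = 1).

A = (-37/12, -9/4)

1. A_x = -37/12  [line -45/4·x + -51/4·y + -507/8 = 0 ∩ |AC|² = 32621/1152]
2. A_y = -9/4  [line -45/4·x + -51/4·y + -507/8 = 0 ∩ |AC|² = 32621/1152]
   → A = (-37/12, -9/4)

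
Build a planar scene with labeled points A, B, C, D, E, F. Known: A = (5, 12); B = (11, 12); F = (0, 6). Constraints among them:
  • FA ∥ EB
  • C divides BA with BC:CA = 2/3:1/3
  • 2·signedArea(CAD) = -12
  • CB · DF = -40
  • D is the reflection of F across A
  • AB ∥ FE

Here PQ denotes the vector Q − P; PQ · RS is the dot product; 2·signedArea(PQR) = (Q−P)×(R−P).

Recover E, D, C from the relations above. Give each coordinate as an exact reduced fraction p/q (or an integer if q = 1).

C = (7, 12)
D = (10, 18)
E = (6, 6)

1. E_x = 6  [FA ∥ EB ∩ AB ∥ FE]
2. E_y = 6  [FA ∥ EB ∩ AB ∥ FE]
   → E = (6, 6)
3. D_x = 10  [D is the reflection of F across A]
4. D_y = 18  [D is the reflection of F across A]
   → D = (10, 18)
5. C_x = 7  [C divides BA with BC:CA = 2/3:1/3]
6. C_y = 12  [C divides BA with BC:CA = 2/3:1/3]
   → C = (7, 12)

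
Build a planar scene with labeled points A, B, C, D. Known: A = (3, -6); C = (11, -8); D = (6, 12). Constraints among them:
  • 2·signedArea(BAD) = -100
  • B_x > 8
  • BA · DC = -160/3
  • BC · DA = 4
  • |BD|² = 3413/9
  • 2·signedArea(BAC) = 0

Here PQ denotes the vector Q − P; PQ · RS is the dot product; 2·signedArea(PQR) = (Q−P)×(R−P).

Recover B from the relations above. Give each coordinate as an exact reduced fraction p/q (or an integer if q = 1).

B = (25/3, -22/3)

1. B_x = 25/3  [2·signedArea(BAC) = 0 ∩ 2·signedArea(BAD) = -100]
2. B_y = -22/3  [2·signedArea(BAC) = 0 ∩ 2·signedArea(BAD) = -100]
   → B = (25/3, -22/3)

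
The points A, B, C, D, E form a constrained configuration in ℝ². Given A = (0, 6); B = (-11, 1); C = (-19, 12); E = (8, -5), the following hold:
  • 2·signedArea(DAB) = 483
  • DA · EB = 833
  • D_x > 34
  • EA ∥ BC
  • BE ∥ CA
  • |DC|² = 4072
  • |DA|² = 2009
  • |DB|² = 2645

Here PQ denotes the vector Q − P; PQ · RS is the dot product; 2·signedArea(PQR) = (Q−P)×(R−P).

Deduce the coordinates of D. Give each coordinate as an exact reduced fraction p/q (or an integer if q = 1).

D = (35, -22)

1. D_x = 35  [DA · EB = 833 ∩ 2·signedArea(DAB) = 483]
2. D_y = -22  [DA · EB = 833 ∩ 2·signedArea(DAB) = 483]
   → D = (35, -22)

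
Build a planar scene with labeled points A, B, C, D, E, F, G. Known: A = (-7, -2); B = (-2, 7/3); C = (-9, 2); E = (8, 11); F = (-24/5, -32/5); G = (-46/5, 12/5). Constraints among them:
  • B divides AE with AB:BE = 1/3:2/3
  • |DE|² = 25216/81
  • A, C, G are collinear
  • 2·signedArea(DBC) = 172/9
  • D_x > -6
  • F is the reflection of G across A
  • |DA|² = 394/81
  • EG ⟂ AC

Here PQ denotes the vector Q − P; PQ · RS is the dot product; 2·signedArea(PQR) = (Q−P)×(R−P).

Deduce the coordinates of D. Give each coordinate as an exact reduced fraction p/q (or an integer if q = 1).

D = (-16/3, -5/9)

1. D_x = -16/3  [line 1/3·x + -7·y + -19/9 = 0 ∩ |DA|² = 394/81]
2. D_y = -5/9  [line 1/3·x + -7·y + -19/9 = 0 ∩ |DA|² = 394/81]
   → D = (-16/3, -5/9)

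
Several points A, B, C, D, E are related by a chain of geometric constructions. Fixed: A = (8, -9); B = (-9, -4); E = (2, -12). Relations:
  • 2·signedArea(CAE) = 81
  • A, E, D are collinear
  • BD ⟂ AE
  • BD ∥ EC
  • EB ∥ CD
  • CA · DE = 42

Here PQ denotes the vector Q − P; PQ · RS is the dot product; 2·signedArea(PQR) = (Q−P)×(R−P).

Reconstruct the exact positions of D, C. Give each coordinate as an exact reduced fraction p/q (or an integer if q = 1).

1. D_x = -18/5  [A, E, D are collinear ∩ BD ⟂ AE]
2. D_y = -74/5  [A, E, D are collinear ∩ BD ⟂ AE]
   → D = (-18/5, -74/5)
3. C_x = 37/5  [EB ∥ CD ∩ BD ∥ EC]
4. C_y = -114/5  [EB ∥ CD ∩ BD ∥ EC]
   → C = (37/5, -114/5)

C = (37/5, -114/5)
D = (-18/5, -74/5)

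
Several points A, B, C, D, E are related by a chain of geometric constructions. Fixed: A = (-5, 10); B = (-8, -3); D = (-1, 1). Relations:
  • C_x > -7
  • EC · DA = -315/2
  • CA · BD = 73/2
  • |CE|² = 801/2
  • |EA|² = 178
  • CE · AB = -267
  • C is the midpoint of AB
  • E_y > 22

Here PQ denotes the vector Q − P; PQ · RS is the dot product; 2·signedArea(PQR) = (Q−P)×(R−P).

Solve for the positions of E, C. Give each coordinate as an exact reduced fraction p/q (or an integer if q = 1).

C = (-13/2, 7/2)
E = (-2, 23)

1. C_x = -13/2  [C is the midpoint of AB]
2. C_y = 7/2  [C is the midpoint of AB]
   → C = (-13/2, 7/2)
3. E_x = -2  [EC · DA = -315/2 ∩ CE · AB = -267]
4. E_y = 23  [EC · DA = -315/2 ∩ CE · AB = -267]
   → E = (-2, 23)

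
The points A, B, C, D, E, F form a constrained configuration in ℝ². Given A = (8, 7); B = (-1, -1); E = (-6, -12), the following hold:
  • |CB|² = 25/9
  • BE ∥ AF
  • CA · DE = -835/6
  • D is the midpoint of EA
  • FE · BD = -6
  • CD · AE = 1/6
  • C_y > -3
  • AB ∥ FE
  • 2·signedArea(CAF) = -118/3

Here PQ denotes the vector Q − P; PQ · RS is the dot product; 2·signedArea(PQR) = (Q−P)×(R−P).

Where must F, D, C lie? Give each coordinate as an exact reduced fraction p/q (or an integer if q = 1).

1. F_x = 3  [AB ∥ FE ∩ BE ∥ AF]
2. F_y = -4  [AB ∥ FE ∩ BE ∥ AF]
   → F = (3, -4)
3. D_x = 1  [D is the midpoint of EA]
4. D_y = -5/2  [D is the midpoint of EA]
   → D = (1, -5/2)
5. C_x = 1/3  [CA · DE = -835/6 ∩ 2·signedArea(CAF) = -118/3]
6. C_y = -2  [CA · DE = -835/6 ∩ 2·signedArea(CAF) = -118/3]
   → C = (1/3, -2)

C = (1/3, -2)
D = (1, -5/2)
F = (3, -4)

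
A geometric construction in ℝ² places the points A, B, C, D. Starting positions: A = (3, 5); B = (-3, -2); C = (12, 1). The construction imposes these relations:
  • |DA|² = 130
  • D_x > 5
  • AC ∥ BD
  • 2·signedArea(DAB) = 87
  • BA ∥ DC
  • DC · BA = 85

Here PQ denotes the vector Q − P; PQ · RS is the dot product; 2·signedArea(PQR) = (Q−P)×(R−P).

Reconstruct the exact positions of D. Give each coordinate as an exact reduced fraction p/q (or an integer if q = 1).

1. D_x = 6  [BA ∥ DC ∩ AC ∥ BD]
2. D_y = -6  [BA ∥ DC ∩ AC ∥ BD]
   → D = (6, -6)

D = (6, -6)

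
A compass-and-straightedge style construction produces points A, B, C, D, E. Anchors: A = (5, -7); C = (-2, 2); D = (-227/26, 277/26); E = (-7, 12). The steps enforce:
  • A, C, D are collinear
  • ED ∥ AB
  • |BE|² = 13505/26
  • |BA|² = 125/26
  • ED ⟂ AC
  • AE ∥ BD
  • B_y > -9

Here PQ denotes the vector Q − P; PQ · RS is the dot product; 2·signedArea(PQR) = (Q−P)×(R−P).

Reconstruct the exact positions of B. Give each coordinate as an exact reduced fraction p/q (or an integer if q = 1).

1. B_x = 85/26  [AE ∥ BD ∩ ED ∥ AB]
2. B_y = -217/26  [AE ∥ BD ∩ ED ∥ AB]
   → B = (85/26, -217/26)

B = (85/26, -217/26)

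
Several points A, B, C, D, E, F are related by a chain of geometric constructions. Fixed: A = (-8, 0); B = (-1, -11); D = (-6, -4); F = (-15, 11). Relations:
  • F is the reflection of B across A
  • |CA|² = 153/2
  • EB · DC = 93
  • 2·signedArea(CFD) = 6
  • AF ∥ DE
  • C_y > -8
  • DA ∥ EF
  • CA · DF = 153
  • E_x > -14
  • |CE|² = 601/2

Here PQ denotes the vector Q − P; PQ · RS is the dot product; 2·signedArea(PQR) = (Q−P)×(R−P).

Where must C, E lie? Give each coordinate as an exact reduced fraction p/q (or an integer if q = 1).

C = (-7/2, -15/2)
E = (-13, 7)

1. C_x = -7/2  [CA · DF = 153 ∩ 2·signedArea(CFD) = 6]
2. C_y = -15/2  [CA · DF = 153 ∩ 2·signedArea(CFD) = 6]
   → C = (-7/2, -15/2)
3. E_x = -13  [DA ∥ EF ∩ AF ∥ DE]
4. E_y = 7  [DA ∥ EF ∩ AF ∥ DE]
   → E = (-13, 7)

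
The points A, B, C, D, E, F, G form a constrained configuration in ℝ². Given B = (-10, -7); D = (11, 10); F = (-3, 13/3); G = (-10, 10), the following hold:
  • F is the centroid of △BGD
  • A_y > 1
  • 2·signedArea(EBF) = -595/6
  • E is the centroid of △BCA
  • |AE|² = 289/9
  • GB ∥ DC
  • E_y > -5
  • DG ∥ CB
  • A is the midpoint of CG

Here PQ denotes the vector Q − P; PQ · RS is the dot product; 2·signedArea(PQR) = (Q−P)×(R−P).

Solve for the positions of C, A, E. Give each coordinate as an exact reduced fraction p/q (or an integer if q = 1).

A = (1/2, 3/2)
C = (11, -7)
E = (1/2, -25/6)

1. C_x = 11  [DG ∥ CB ∩ GB ∥ DC]
2. C_y = -7  [DG ∥ CB ∩ GB ∥ DC]
   → C = (11, -7)
3. A_x = 1/2  [A is the midpoint of CG]
4. A_y = 3/2  [A is the midpoint of CG]
   → A = (1/2, 3/2)
5. E_x = 1/2  [E is the centroid of △BCA]
6. E_y = -25/6  [E is the centroid of △BCA]
   → E = (1/2, -25/6)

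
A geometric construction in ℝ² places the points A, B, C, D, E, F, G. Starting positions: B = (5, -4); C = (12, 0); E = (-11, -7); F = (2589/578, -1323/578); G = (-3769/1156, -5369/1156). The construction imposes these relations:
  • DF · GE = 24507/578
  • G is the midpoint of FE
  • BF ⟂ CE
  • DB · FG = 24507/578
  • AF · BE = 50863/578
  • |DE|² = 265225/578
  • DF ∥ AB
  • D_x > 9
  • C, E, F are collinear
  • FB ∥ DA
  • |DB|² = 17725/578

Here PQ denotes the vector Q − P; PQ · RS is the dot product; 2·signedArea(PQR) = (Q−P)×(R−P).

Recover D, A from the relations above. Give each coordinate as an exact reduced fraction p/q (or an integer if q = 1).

A = (2894/289, -715/289)
D = (5487/578, -441/578)

1. D_x = 5487/578  [line 8947/1156·x + 2723/1156·y + -82857/1156 = 0 ∩ |DE|² = 265225/578]
2. D_y = -441/578  [line 8947/1156·x + 2723/1156·y + -82857/1156 = 0 ∩ |DE|² = 265225/578]
   → D = (5487/578, -441/578)
3. A_x = 2894/289  [DF ∥ AB ∩ FB ∥ DA]
4. A_y = -715/289  [DF ∥ AB ∩ FB ∥ DA]
   → A = (2894/289, -715/289)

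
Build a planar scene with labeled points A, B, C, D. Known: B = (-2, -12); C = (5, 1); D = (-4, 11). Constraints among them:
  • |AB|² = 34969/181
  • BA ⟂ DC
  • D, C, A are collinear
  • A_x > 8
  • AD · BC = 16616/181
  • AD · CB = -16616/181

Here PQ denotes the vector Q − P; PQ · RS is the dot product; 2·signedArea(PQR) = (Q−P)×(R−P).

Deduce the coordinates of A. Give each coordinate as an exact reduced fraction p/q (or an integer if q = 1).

A = (1508/181, -489/181)

1. A_x = 1508/181  [D, C, A are collinear ∩ BA ⟂ DC]
2. A_y = -489/181  [D, C, A are collinear ∩ BA ⟂ DC]
   → A = (1508/181, -489/181)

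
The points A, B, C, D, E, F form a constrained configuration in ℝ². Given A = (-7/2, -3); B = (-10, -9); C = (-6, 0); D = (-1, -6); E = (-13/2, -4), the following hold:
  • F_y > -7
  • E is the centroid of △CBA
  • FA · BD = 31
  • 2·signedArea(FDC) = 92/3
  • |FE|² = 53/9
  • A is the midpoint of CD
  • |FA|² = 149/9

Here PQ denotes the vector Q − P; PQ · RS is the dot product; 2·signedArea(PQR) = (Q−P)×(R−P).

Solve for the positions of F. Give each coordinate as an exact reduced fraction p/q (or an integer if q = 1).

1. F_x = -35/6  [2·signedArea(FDC) = 92/3 ∩ FA · BD = 31]
2. F_y = -19/3  [2·signedArea(FDC) = 92/3 ∩ FA · BD = 31]
   → F = (-35/6, -19/3)

F = (-35/6, -19/3)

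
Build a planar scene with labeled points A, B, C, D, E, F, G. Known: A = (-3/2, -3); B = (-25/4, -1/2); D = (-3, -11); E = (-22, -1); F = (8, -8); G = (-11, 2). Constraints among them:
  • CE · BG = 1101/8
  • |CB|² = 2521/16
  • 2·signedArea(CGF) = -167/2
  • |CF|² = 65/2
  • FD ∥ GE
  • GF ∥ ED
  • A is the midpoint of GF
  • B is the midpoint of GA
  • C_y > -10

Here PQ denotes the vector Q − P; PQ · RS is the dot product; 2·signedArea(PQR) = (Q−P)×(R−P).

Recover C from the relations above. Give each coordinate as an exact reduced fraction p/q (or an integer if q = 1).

C = (5/2, -19/2)

1. C_x = 5/2  [2·signedArea(CGF) = -167/2 ∩ CE · BG = 1101/8]
2. C_y = -19/2  [2·signedArea(CGF) = -167/2 ∩ CE · BG = 1101/8]
   → C = (5/2, -19/2)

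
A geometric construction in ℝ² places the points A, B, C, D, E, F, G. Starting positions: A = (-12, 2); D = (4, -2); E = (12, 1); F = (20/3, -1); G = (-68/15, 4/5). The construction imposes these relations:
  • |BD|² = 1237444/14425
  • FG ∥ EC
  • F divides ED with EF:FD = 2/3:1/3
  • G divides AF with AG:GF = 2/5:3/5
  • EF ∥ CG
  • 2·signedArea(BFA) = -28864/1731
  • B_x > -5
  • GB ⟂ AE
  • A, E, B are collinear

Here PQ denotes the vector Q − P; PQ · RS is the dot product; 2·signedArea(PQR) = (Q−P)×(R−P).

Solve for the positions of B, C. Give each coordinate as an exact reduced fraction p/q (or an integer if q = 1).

B = (-12972/2885, 4868/2885)
C = (4/5, 14/5)

1. B_x = -12972/2885  [A, E, B are collinear ∩ GB ⟂ AE]
2. B_y = 4868/2885  [A, E, B are collinear ∩ GB ⟂ AE]
   → B = (-12972/2885, 4868/2885)
3. C_x = 4/5  [EF ∥ CG ∩ FG ∥ EC]
4. C_y = 14/5  [EF ∥ CG ∩ FG ∥ EC]
   → C = (4/5, 14/5)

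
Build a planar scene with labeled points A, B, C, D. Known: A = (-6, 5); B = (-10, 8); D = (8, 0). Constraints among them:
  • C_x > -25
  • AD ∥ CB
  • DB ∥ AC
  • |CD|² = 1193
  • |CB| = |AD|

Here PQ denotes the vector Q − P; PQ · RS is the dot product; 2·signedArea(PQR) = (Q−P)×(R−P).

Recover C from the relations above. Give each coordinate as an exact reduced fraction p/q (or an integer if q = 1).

C = (-24, 13)

1. C_x = -24  [AD ∥ CB ∩ DB ∥ AC]
2. C_y = 13  [AD ∥ CB ∩ DB ∥ AC]
   → C = (-24, 13)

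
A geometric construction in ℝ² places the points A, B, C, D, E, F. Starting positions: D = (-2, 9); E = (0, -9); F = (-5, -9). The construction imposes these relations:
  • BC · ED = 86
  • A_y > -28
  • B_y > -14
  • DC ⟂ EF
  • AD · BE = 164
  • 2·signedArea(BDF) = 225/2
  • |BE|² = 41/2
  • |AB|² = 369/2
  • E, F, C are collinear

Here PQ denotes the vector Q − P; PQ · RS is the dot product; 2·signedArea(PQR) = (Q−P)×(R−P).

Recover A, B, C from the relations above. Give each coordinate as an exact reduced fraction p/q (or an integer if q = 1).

1. C_x = -2  [E, F, C are collinear ∩ DC ⟂ EF]
2. C_y = -9  [E, F, C are collinear ∩ DC ⟂ EF]
   → C = (-2, -9)
3. B_x = 1/2  [BC · ED = 86 ∩ 2·signedArea(BDF) = 225/2]
4. B_y = -27/2  [BC · ED = 86 ∩ 2·signedArea(BDF) = 225/2]
   → B = (1/2, -27/2)
5. A_x = 2  [line 1/2·x + -9/2·y + -245/2 = 0 ∩ |AB|² = 369/2]
6. A_y = -27  [line 1/2·x + -9/2·y + -245/2 = 0 ∩ |AB|² = 369/2]
   → A = (2, -27)

A = (2, -27)
B = (1/2, -27/2)
C = (-2, -9)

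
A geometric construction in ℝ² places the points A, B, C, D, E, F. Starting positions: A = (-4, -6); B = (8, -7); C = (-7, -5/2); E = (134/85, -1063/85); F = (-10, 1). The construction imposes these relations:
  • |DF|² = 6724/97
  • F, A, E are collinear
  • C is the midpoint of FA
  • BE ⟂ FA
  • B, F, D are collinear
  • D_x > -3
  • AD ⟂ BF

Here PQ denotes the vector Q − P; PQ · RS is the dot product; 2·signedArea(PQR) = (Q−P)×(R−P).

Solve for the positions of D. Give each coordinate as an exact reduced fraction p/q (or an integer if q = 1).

1. D_x = -232/97  [B, F, D are collinear ∩ AD ⟂ BF]
2. D_y = -231/97  [B, F, D are collinear ∩ AD ⟂ BF]
   → D = (-232/97, -231/97)

D = (-232/97, -231/97)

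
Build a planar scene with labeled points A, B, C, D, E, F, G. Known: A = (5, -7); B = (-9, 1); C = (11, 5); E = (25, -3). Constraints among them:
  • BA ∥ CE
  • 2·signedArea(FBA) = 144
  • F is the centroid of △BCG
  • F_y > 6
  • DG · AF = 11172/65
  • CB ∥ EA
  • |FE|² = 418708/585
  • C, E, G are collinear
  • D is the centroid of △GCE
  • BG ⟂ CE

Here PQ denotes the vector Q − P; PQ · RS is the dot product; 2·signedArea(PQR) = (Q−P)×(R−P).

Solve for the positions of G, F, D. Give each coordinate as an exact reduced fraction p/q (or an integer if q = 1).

1. G_x = -153/65  [C, E, G are collinear ∩ BG ⟂ CE]
2. G_y = 821/65  [C, E, G are collinear ∩ BG ⟂ CE]
   → G = (-153/65, 821/65)
3. F_x = -23/195  [F is the centroid of △BCG]
4. F_y = 1211/195  [F is the centroid of △BCG]
   → F = (-23/195, 1211/195)
5. D_x = 729/65  [D is the centroid of △GCE]
6. D_y = 317/65  [D is the centroid of △GCE]
   → D = (729/65, 317/65)

D = (729/65, 317/65)
F = (-23/195, 1211/195)
G = (-153/65, 821/65)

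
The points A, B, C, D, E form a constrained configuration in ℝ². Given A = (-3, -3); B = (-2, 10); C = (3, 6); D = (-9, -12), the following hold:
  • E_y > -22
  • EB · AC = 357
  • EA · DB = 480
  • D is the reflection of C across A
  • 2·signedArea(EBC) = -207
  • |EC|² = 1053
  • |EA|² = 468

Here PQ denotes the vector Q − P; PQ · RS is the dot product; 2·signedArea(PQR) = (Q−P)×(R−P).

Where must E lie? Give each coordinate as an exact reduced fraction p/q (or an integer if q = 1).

1. E_x = -15  [2·signedArea(EBC) = -207 ∩ EB · AC = 357]
2. E_y = -21  [2·signedArea(EBC) = -207 ∩ EB · AC = 357]
   → E = (-15, -21)

E = (-15, -21)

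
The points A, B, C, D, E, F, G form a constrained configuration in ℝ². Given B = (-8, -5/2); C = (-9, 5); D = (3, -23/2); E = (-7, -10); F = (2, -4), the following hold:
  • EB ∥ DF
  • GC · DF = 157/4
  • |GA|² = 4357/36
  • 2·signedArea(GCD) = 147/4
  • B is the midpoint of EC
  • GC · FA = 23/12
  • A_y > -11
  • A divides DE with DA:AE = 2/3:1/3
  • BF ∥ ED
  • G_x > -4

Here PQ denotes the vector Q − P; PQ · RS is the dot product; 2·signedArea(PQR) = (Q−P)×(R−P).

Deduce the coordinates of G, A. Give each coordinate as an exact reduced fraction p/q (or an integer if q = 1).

A = (-11/3, -21/2)
G = (-7/2, 1/2)

1. G_x = -7/2  [2·signedArea(GCD) = 147/4 ∩ GC · DF = 157/4]
2. G_y = 1/2  [2·signedArea(GCD) = 147/4 ∩ GC · DF = 157/4]
   → G = (-7/2, 1/2)
3. A_x = -11/3  [GC · FA = 23/12 ∩ A divides DE with DA:AE = 2/3:1/3]
4. A_y = -21/2  [GC · FA = 23/12 ∩ A divides DE with DA:AE = 2/3:1/3]
   → A = (-11/3, -21/2)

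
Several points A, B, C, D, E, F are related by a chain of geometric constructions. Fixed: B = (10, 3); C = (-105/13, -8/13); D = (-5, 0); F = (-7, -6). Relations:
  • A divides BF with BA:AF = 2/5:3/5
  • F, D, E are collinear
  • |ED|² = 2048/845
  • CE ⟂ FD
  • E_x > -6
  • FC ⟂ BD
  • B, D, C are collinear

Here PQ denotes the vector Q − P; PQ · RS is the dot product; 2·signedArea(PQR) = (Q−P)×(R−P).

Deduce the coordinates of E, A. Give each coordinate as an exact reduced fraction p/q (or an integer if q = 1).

A = (16/5, -3/5)
E = (-357/65, -96/65)

1. E_x = -357/65  [F, D, E are collinear ∩ CE ⟂ FD]
2. E_y = -96/65  [F, D, E are collinear ∩ CE ⟂ FD]
   → E = (-357/65, -96/65)
3. A_x = 16/5  [A divides BF with BA:AF = 2/5:3/5]
4. A_y = -3/5  [A divides BF with BA:AF = 2/5:3/5]
   → A = (16/5, -3/5)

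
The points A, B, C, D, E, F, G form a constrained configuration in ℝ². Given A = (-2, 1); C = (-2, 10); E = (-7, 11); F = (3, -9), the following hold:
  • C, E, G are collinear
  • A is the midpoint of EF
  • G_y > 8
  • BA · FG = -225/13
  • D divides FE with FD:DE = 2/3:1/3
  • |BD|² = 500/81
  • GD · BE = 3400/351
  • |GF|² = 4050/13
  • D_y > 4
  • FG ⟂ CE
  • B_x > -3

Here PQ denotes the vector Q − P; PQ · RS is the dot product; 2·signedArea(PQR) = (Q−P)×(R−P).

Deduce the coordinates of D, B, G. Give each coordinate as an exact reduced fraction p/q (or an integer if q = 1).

B = (-23/9, 19/9)
D = (-11/3, 13/3)
G = (84/13, 108/13)

1. D_x = -11/3  [D divides FE with FD:DE = 2/3:1/3]
2. D_y = 13/3  [D divides FE with FD:DE = 2/3:1/3]
   → D = (-11/3, 13/3)
3. G_x = 84/13  [C, E, G are collinear ∩ FG ⟂ CE]
4. G_y = 108/13  [C, E, G are collinear ∩ FG ⟂ CE]
   → G = (84/13, 108/13)
5. B_x = -23/9  [BA · FG = -225/13 ∩ GD · BE = 3400/351]
6. B_y = 19/9  [BA · FG = -225/13 ∩ GD · BE = 3400/351]
   → B = (-23/9, 19/9)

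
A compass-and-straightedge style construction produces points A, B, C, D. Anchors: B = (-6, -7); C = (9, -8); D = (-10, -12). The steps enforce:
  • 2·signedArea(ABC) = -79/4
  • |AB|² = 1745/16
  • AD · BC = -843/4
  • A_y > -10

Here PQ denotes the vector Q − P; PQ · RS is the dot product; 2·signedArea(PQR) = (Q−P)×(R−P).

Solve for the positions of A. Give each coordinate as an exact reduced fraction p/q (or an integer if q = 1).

1. A_x = 17/4  [2·signedArea(ABC) = -79/4 ∩ AD · BC = -843/4]
2. A_y = -9  [2·signedArea(ABC) = -79/4 ∩ AD · BC = -843/4]
   → A = (17/4, -9)

A = (17/4, -9)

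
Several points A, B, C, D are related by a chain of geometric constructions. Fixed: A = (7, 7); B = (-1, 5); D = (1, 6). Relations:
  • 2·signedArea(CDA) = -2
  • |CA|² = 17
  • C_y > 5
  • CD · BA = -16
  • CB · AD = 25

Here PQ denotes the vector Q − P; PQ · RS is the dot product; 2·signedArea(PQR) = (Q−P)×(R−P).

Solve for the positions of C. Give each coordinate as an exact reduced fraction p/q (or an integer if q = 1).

1. C_x = 3  [CB · AD = 25 ∩ CD · BA = -16]
2. C_y = 6  [CB · AD = 25 ∩ CD · BA = -16]
   → C = (3, 6)

C = (3, 6)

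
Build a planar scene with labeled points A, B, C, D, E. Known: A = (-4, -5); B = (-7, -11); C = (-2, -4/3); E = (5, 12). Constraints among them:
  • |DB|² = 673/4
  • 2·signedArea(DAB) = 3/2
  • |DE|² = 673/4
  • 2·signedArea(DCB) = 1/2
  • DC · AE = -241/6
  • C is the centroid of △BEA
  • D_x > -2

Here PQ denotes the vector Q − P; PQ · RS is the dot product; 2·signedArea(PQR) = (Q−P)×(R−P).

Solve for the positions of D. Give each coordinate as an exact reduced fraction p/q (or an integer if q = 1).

1. D_x = -1  [2·signedArea(DCB) = 1/2 ∩ DC · AE = -241/6]
2. D_y = 1/2  [2·signedArea(DCB) = 1/2 ∩ DC · AE = -241/6]
   → D = (-1, 1/2)

D = (-1, 1/2)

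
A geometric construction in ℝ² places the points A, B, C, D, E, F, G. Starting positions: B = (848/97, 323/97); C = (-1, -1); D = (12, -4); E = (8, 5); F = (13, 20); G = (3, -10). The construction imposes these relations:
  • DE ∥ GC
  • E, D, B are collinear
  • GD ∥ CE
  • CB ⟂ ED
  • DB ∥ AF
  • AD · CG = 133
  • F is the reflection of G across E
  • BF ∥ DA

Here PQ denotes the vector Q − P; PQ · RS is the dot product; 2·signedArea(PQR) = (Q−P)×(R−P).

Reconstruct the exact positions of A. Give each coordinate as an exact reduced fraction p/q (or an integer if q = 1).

A = (1577/97, 1229/97)

1. A_x = 1577/97  [DB ∥ AF ∩ BF ∥ DA]
2. A_y = 1229/97  [DB ∥ AF ∩ BF ∥ DA]
   → A = (1577/97, 1229/97)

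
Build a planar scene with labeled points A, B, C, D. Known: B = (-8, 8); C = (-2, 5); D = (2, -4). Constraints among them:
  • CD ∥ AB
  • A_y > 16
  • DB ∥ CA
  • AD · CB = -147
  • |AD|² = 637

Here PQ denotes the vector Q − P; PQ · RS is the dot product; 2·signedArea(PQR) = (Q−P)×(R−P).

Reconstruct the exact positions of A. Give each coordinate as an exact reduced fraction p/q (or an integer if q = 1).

1. A_x = -12  [CD ∥ AB ∩ DB ∥ CA]
2. A_y = 17  [CD ∥ AB ∩ DB ∥ CA]
   → A = (-12, 17)

A = (-12, 17)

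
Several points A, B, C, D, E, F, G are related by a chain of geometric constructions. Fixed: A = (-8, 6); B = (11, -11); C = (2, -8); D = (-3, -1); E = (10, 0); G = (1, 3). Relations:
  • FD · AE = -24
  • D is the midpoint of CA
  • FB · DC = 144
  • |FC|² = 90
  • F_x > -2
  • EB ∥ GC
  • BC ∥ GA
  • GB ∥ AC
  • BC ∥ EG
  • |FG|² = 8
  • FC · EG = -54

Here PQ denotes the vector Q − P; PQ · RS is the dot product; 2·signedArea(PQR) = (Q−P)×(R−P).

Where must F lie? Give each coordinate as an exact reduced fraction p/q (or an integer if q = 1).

F = (-1, 1)

1. F_x = -1  [FD · AE = -24 ∩ FB · DC = 144]
2. F_y = 1  [FD · AE = -24 ∩ FB · DC = 144]
   → F = (-1, 1)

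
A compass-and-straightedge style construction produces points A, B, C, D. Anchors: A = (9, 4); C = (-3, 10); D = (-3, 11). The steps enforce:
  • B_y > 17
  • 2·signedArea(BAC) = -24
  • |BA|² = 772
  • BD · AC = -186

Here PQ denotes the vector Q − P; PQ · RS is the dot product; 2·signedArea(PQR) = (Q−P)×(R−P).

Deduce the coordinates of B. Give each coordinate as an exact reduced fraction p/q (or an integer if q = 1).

1. B_x = -15  [BD · AC = -186 ∩ 2·signedArea(BAC) = -24]
2. B_y = 18  [BD · AC = -186 ∩ 2·signedArea(BAC) = -24]
   → B = (-15, 18)

B = (-15, 18)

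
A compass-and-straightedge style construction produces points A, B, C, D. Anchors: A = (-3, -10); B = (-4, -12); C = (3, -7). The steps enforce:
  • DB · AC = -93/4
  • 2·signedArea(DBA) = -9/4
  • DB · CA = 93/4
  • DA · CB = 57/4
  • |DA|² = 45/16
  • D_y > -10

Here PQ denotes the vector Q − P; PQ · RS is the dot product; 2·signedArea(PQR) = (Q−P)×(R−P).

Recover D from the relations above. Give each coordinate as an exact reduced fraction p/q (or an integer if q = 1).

1. D_x = -3/2  [DB · CA = 93/4 ∩ 2·signedArea(DBA) = -9/4]
2. D_y = -37/4  [DB · CA = 93/4 ∩ 2·signedArea(DBA) = -9/4]
   → D = (-3/2, -37/4)

D = (-3/2, -37/4)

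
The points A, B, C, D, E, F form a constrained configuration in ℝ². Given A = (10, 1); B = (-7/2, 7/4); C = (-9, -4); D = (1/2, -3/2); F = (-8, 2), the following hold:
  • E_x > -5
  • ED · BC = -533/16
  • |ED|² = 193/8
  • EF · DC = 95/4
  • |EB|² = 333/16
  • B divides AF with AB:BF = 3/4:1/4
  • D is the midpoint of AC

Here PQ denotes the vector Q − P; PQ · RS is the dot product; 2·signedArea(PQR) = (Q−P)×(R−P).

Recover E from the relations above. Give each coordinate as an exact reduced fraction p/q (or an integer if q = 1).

E = (-17/4, -11/4)

1. E_x = -17/4  [EF · DC = 95/4 ∩ ED · BC = -533/16]
2. E_y = -11/4  [EF · DC = 95/4 ∩ ED · BC = -533/16]
   → E = (-17/4, -11/4)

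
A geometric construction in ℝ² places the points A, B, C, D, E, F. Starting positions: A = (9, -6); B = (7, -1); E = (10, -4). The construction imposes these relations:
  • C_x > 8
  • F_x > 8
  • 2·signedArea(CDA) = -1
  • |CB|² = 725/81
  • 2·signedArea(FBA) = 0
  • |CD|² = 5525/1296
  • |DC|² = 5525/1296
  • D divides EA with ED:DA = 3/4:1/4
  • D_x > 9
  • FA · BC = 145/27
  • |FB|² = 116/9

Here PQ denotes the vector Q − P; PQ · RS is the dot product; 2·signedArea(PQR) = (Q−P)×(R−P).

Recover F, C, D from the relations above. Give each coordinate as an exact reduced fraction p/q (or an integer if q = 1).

C = (73/9, -34/9)
D = (37/4, -11/2)
F = (25/3, -13/3)

1. F_x = 25/3  [line 5·x + 2·y + -33 = 0 ∩ |FB|² = 116/9]
2. F_y = -13/3  [line 5·x + 2·y + -33 = 0 ∩ |FB|² = 116/9]
   → F = (25/3, -13/3)
3. C_x = 73/9  [line 2/3·x + -5/3·y + -316/27 = 0 ∩ |CB|² = 725/81]
4. C_y = -34/9  [line 2/3·x + -5/3·y + -316/27 = 0 ∩ |CB|² = 725/81]
   → C = (73/9, -34/9)
5. D_x = 37/4  [2·signedArea(CDA) = -1 ∩ D divides EA with ED:DA = 3/4:1/4]
6. D_y = -11/2  [2·signedArea(CDA) = -1 ∩ D divides EA with ED:DA = 3/4:1/4]
   → D = (37/4, -11/2)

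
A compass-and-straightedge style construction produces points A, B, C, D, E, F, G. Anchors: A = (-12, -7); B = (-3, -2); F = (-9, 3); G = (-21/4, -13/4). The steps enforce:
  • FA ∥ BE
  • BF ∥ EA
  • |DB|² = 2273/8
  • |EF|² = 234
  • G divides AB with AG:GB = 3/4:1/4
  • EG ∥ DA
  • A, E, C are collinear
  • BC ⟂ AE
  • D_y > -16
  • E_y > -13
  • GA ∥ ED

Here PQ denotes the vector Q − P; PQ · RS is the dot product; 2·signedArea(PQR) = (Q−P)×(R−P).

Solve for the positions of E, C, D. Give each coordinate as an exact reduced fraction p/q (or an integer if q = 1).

C = (-558/61, -572/61)
D = (-51/4, -63/4)
E = (-6, -12)

1. E_x = -6  [BF ∥ EA ∩ FA ∥ BE]
2. E_y = -12  [BF ∥ EA ∩ FA ∥ BE]
   → E = (-6, -12)
3. C_x = -558/61  [A, E, C are collinear ∩ BC ⟂ AE]
4. C_y = -572/61  [A, E, C are collinear ∩ BC ⟂ AE]
   → C = (-558/61, -572/61)
5. D_x = -51/4  [EG ∥ DA ∩ GA ∥ ED]
6. D_y = -63/4  [EG ∥ DA ∩ GA ∥ ED]
   → D = (-51/4, -63/4)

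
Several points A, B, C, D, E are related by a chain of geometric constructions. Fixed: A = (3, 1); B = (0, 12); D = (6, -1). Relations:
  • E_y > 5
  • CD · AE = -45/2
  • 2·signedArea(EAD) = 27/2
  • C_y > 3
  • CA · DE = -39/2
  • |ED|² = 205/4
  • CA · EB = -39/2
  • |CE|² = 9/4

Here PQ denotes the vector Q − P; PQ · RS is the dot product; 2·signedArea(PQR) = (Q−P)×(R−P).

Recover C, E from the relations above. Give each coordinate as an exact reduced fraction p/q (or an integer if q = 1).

C = (3, 4)
E = (3, 11/2)

1. E_x = 3  [line 2·x + 3·y + -45/2 = 0 ∩ |ED|² = 205/4]
2. E_y = 11/2  [line 2·x + 3·y + -45/2 = 0 ∩ |ED|² = 205/4]
   → E = (3, 11/2)
3. C_x = 3  [CD · AE = -45/2 ∩ CA · EB = -39/2]
4. C_y = 4  [CD · AE = -45/2 ∩ CA · EB = -39/2]
   → C = (3, 4)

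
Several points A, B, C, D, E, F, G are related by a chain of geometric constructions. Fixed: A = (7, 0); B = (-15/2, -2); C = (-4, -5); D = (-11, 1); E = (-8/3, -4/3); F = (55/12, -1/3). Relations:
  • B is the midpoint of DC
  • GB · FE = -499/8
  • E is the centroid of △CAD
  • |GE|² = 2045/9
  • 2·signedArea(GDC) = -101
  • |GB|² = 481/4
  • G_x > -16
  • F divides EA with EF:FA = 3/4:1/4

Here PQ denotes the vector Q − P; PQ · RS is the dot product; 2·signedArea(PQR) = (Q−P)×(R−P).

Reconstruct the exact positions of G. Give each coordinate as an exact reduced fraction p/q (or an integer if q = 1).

G = (-15, -10)

1. G_x = -15  [2·signedArea(GDC) = -101 ∩ GB · FE = -499/8]
2. G_y = -10  [2·signedArea(GDC) = -101 ∩ GB · FE = -499/8]
   → G = (-15, -10)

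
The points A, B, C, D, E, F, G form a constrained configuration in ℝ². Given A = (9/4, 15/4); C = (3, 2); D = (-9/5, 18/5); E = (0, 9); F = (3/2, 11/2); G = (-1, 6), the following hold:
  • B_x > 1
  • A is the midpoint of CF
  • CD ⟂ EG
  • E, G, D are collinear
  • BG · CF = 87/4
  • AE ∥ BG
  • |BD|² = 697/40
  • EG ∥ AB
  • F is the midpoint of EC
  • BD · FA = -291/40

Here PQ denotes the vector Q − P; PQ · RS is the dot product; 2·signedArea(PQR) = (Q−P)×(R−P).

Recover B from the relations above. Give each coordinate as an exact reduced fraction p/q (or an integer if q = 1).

1. B_x = 5/4  [AE ∥ BG ∩ EG ∥ AB]
2. B_y = 3/4  [AE ∥ BG ∩ EG ∥ AB]
   → B = (5/4, 3/4)

B = (5/4, 3/4)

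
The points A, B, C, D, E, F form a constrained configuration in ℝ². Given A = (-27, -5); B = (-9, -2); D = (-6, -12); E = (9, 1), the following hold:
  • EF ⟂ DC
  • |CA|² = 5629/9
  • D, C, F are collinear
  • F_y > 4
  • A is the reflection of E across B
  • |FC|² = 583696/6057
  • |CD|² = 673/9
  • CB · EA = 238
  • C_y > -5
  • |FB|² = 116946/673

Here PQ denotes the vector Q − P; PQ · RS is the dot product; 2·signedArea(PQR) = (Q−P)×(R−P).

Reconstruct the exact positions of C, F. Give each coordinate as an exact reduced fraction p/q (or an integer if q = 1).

1. C_x = -2  [line 36·x + 6·y + 98 = 0 ∩ |CD|² = 673/9]
2. C_y = -13/3  [line 36·x + 6·y + 98 = 0 ∩ |CD|² = 673/9]
   → C = (-2, -13/3)
3. F_x = 1710/673  [D, C, F are collinear ∩ EF ⟂ DC]
4. F_y = 2941/673  [D, C, F are collinear ∩ EF ⟂ DC]
   → F = (1710/673, 2941/673)

C = (-2, -13/3)
F = (1710/673, 2941/673)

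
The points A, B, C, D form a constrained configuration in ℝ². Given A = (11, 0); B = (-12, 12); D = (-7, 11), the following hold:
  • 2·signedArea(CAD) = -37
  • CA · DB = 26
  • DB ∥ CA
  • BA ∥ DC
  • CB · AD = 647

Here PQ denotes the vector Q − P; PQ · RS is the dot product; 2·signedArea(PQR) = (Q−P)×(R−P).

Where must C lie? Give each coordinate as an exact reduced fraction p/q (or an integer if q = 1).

1. C_x = 16  [DB ∥ CA ∩ BA ∥ DC]
2. C_y = -1  [DB ∥ CA ∩ BA ∥ DC]
   → C = (16, -1)

C = (16, -1)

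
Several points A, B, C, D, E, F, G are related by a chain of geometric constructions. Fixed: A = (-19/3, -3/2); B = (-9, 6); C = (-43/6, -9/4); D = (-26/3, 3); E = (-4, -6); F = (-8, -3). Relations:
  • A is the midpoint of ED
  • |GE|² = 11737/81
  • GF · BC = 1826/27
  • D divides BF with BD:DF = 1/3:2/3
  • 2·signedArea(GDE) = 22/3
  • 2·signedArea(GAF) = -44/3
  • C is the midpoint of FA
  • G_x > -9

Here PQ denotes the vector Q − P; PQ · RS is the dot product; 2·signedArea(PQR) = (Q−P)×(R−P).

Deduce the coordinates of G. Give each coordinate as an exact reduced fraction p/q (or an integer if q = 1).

1. G_x = -80/9  [2·signedArea(GAF) = -44/3 ∩ GF · BC = 1826/27]
2. G_y = 5  [2·signedArea(GAF) = -44/3 ∩ GF · BC = 1826/27]
   → G = (-80/9, 5)

G = (-80/9, 5)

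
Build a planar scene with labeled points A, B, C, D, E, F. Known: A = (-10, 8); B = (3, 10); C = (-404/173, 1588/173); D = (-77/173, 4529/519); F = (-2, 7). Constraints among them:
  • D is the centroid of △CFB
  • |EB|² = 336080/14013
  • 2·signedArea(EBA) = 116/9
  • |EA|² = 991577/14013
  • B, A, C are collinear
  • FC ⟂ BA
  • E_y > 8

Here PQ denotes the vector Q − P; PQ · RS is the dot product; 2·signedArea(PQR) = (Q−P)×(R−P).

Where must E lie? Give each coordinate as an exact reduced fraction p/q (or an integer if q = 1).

1. E_x = -827/519  [line 2·x + -13·y + 1000/9 = 0 ∩ |EA|² = 991577/14013]
2. E_y = 12926/1557  [line 2·x + -13·y + 1000/9 = 0 ∩ |EA|² = 991577/14013]
   → E = (-827/519, 12926/1557)

E = (-827/519, 12926/1557)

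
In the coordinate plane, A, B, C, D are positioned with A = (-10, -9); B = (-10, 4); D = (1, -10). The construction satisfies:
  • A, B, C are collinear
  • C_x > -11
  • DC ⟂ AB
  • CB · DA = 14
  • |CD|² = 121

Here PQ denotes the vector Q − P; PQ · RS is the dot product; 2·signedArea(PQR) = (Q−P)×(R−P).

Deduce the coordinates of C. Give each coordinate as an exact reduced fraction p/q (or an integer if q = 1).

C = (-10, -10)

1. C_x = -10  [A, B, C are collinear ∩ DC ⟂ AB]
2. C_y = -10  [A, B, C are collinear ∩ DC ⟂ AB]
   → C = (-10, -10)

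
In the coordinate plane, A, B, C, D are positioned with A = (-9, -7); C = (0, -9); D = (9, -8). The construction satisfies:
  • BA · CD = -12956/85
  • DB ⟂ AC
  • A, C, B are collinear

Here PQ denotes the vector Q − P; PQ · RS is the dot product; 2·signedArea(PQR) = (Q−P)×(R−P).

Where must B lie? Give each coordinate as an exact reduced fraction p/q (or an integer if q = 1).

1. B_x = 711/85  [A, C, B are collinear ∩ DB ⟂ AC]
2. B_y = -923/85  [A, C, B are collinear ∩ DB ⟂ AC]
   → B = (711/85, -923/85)

B = (711/85, -923/85)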